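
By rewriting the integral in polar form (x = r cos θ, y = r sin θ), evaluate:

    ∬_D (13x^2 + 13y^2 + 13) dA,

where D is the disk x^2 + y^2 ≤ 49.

The region D is 0 ≤ r ≤ 7, 0 ≤ θ ≤ 2π in polar coordinates, where x = r cos(θ), y = r sin(θ), and dA = r dr dθ.

Under the substitution, the integrand becomes 13r^2 + 13, so

    ∬_D (13x^2 + 13y^2 + 13) dA = ∫_{0}^{2π} ∫_{0}^{7} (13r^2 + 13) · r dr dθ.

Inner integral (in r): ∫_{0}^{7} (13r^2 + 13) · r dr = 32487/4.

Outer integral (in θ): ∫_{0}^{2π} (32487/4) dθ = 32487π/2.

Therefore ∬_D (13x^2 + 13y^2 + 13) dA = 32487π/2.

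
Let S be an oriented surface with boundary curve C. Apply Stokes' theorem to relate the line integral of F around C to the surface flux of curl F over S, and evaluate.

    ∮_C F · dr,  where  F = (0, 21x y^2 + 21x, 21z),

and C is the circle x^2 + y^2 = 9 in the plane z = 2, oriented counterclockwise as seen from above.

Let S be the flat disk x^2 + y^2 ≤ 9 in the plane z = 2, with upward unit normal n̂ = ẑ. By Stokes' theorem,

    ∮_C F · dr = ∬_S (∇ × F) · n̂ dS = ∬_D (curl F)_z dA,

where D is the disk x^2 + y^2 ≤ 9.

Compute the curl of F = (0, 21x y^2 + 21x, 21z):
    (∇ × F)_x = ∂F_z/∂y - ∂F_y/∂z = 0,
    (∇ × F)_y = ∂F_x/∂z - ∂F_z/∂x = 0,
    (∇ × F)_z = ∂F_y/∂x - ∂F_x/∂y = 21y^2 + 21.

On z = 2, (curl F)_z = 21y^2 + 21.

Convert to polar (x = r cos θ, y = r sin θ, dA = r dr dθ); the integrand becomes 21r^2sin(θ)^2 + 21, so

    ∬_D (curl F)_z dA = ∫_0^{2π} ∫_0^{3} (21r^2sin(θ)^2 + 21) · r dr dθ.

Inner (r from 0 to 3): 1701sin(θ)^2/4 + 189/2.
Outer (θ from 0 to 2π): 2457π/4.

Therefore ∮_C F · dr = 2457π/4.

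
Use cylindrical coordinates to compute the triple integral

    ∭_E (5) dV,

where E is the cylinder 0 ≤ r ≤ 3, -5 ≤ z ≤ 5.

In cylindrical coordinates, x = r cos(θ), y = r sin(θ), z = z, and dV = r dr dθ dz.

The integrand becomes 5, so

    ∭_E (5) dV = ∫_{0}^{2π} ∫_{0}^{3} ∫_{-5}^{5} (5) · r dz dr dθ.

Inner (z): 50r.
Middle (r from 0 to 3): 225.
Outer (θ): 450π.

Therefore the triple integral equals 450π.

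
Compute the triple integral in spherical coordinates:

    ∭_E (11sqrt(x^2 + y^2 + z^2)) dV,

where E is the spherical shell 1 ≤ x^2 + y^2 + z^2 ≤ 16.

In spherical coordinates, x = ρ sin(φ) cos(θ), y = ρ sin(φ) sin(θ), z = ρ cos(φ), and dV = ρ^2 sin(φ) dρ dφ dθ.

The integrand becomes 11ρ, so

    ∭_E (11sqrt(x^2 + y^2 + z^2)) dV = ∫_{0}^{2π} ∫_{0}^{π} ∫_{1}^{4} (11ρ) · ρ^2 sin(φ) dρ dφ dθ.

Inner (ρ): 2805sin(φ)/4.
Middle (φ): 2805/2.
Outer (θ): 2805π.

Therefore the triple integral equals 2805π.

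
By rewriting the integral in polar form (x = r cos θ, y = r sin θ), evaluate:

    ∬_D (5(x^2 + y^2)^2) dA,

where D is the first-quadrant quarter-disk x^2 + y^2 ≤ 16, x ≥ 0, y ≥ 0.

The region D is 0 ≤ r ≤ 4, 0 ≤ θ ≤ π/2 in polar coordinates, where x = r cos(θ), y = r sin(θ), and dA = r dr dθ.

Under the substitution, the integrand becomes 5r^4, so

    ∬_D (5(x^2 + y^2)^2) dA = ∫_{0}^{π/2} ∫_{0}^{4} (5r^4) · r dr dθ.

Inner integral (in r): ∫_{0}^{4} (5r^4) · r dr = 10240/3.

Outer integral (in θ): ∫_{0}^{π/2} (10240/3) dθ = 5120π/3.

Therefore ∬_D (5(x^2 + y^2)^2) dA = 5120π/3.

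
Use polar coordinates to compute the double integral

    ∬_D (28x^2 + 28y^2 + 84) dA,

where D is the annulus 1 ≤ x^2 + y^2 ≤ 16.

The region D is 1 ≤ r ≤ 4, 0 ≤ θ ≤ 2π in polar coordinates, where x = r cos(θ), y = r sin(θ), and dA = r dr dθ.

Under the substitution, the integrand becomes 28r^2 + 84, so

    ∬_D (28x^2 + 28y^2 + 84) dA = ∫_{0}^{2π} ∫_{1}^{4} (28r^2 + 84) · r dr dθ.

Inner integral (in r): ∫_{1}^{4} (28r^2 + 84) · r dr = 2415.

Outer integral (in θ): ∫_{0}^{2π} (2415) dθ = 4830π.

Therefore ∬_D (28x^2 + 28y^2 + 84) dA = 4830π.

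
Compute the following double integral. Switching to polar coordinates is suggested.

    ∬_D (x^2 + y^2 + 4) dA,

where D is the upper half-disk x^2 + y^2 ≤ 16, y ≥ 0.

The region D is 0 ≤ r ≤ 4, 0 ≤ θ ≤ π in polar coordinates, where x = r cos(θ), y = r sin(θ), and dA = r dr dθ.

Under the substitution, the integrand becomes r^2 + 4, so

    ∬_D (x^2 + y^2 + 4) dA = ∫_{0}^{π} ∫_{0}^{4} (r^2 + 4) · r dr dθ.

Inner integral (in r): ∫_{0}^{4} (r^2 + 4) · r dr = 96.

Outer integral (in θ): ∫_{0}^{π} (96) dθ = 96π.

Therefore ∬_D (x^2 + y^2 + 4) dA = 96π.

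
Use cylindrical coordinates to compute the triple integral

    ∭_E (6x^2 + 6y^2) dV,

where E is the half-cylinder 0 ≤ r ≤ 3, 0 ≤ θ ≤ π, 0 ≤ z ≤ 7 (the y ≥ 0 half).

In cylindrical coordinates, x = r cos(θ), y = r sin(θ), z = z, and dV = r dr dθ dz.

The integrand becomes 6r^2, so

    ∭_E (6x^2 + 6y^2) dV = ∫_{0}^{π} ∫_{0}^{3} ∫_{0}^{7} (6r^2) · r dz dr dθ.

Inner (z): 42r^3.
Middle (r from 0 to 3): 1701/2.
Outer (θ): 1701π/2.

Therefore the triple integral equals 1701π/2.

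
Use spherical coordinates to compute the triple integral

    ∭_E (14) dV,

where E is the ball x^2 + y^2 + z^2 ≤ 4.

In spherical coordinates, x = ρ sin(φ) cos(θ), y = ρ sin(φ) sin(θ), z = ρ cos(φ), and dV = ρ^2 sin(φ) dρ dφ dθ.

The integrand becomes 14, so

    ∭_E (14) dV = ∫_{0}^{2π} ∫_{0}^{π} ∫_{0}^{2} (14) · ρ^2 sin(φ) dρ dφ dθ.

Inner (ρ): 112sin(φ)/3.
Middle (φ): 224/3.
Outer (θ): 448π/3.

Therefore the triple integral equals 448π/3.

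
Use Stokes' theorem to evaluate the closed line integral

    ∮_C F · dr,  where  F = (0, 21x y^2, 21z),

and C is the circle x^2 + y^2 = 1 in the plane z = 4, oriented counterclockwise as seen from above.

Let S be the flat disk x^2 + y^2 ≤ 1 in the plane z = 4, with upward unit normal n̂ = ẑ. By Stokes' theorem,

    ∮_C F · dr = ∬_S (∇ × F) · n̂ dS = ∬_D (curl F)_z dA,

where D is the disk x^2 + y^2 ≤ 1.

Compute the curl of F = (0, 21x y^2, 21z):
    (∇ × F)_x = ∂F_z/∂y - ∂F_y/∂z = 0,
    (∇ × F)_y = ∂F_x/∂z - ∂F_z/∂x = 0,
    (∇ × F)_z = ∂F_y/∂x - ∂F_x/∂y = 21y^2.

On z = 4, (curl F)_z = 21y^2.

Convert to polar (x = r cos θ, y = r sin θ, dA = r dr dθ); the integrand becomes 21r^2sin(θ)^2, so

    ∬_D (curl F)_z dA = ∫_0^{2π} ∫_0^{1} (21r^2sin(θ)^2) · r dr dθ.

Inner (r from 0 to 1): 21sin(θ)^2/4.
Outer (θ from 0 to 2π): 21π/4.

Therefore ∮_C F · dr = 21π/4.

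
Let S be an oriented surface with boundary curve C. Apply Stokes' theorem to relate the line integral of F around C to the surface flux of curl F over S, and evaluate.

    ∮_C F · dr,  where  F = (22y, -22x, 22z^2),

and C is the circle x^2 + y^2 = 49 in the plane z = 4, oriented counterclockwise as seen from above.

Let S be the flat disk x^2 + y^2 ≤ 49 in the plane z = 4, with upward unit normal n̂ = ẑ. By Stokes' theorem,

    ∮_C F · dr = ∬_S (∇ × F) · n̂ dS = ∬_D (curl F)_z dA,

where D is the disk x^2 + y^2 ≤ 49.

Compute the curl of F = (22y, -22x, 22z^2):
    (∇ × F)_x = ∂F_z/∂y - ∂F_y/∂z = 0,
    (∇ × F)_y = ∂F_x/∂z - ∂F_z/∂x = 0,
    (∇ × F)_z = ∂F_y/∂x - ∂F_x/∂y = -44.

On z = 4, (curl F)_z = -44.

Convert to polar (x = r cos θ, y = r sin θ, dA = r dr dθ); the integrand becomes -44, so

    ∬_D (curl F)_z dA = ∫_0^{2π} ∫_0^{7} (-44) · r dr dθ.

Inner (r from 0 to 7): -1078.
Outer (θ from 0 to 2π): -2156π.

Therefore ∮_C F · dr = -2156π.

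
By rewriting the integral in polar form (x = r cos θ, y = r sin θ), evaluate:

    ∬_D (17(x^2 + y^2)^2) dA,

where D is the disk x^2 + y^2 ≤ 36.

The region D is 0 ≤ r ≤ 6, 0 ≤ θ ≤ 2π in polar coordinates, where x = r cos(θ), y = r sin(θ), and dA = r dr dθ.

Under the substitution, the integrand becomes 17r^4, so

    ∬_D (17(x^2 + y^2)^2) dA = ∫_{0}^{2π} ∫_{0}^{6} (17r^4) · r dr dθ.

Inner integral (in r): ∫_{0}^{6} (17r^4) · r dr = 132192.

Outer integral (in θ): ∫_{0}^{2π} (132192) dθ = 264384π.

Therefore ∬_D (17(x^2 + y^2)^2) dA = 264384π.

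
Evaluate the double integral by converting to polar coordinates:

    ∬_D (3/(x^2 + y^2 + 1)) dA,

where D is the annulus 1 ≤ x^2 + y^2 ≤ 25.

The region D is 1 ≤ r ≤ 5, 0 ≤ θ ≤ 2π in polar coordinates, where x = r cos(θ), y = r sin(θ), and dA = r dr dθ.

Under the substitution, the integrand becomes 3/(r^2 + 1), so

    ∬_D (3/(x^2 + y^2 + 1)) dA = ∫_{0}^{2π} ∫_{1}^{5} (3/(r^2 + 1)) · r dr dθ.

Inner integral (in r): ∫_{1}^{5} (3/(r^2 + 1)) · r dr = 3log(13)/2.

Outer integral (in θ): ∫_{0}^{2π} (3log(13)/2) dθ = 3π log(13).

Therefore ∬_D (3/(x^2 + y^2 + 1)) dA = 3π log(13).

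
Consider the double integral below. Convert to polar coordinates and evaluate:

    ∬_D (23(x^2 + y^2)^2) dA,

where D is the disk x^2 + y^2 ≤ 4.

The region D is 0 ≤ r ≤ 2, 0 ≤ θ ≤ 2π in polar coordinates, where x = r cos(θ), y = r sin(θ), and dA = r dr dθ.

Under the substitution, the integrand becomes 23r^4, so

    ∬_D (23(x^2 + y^2)^2) dA = ∫_{0}^{2π} ∫_{0}^{2} (23r^4) · r dr dθ.

Inner integral (in r): ∫_{0}^{2} (23r^4) · r dr = 736/3.

Outer integral (in θ): ∫_{0}^{2π} (736/3) dθ = 1472π/3.

Therefore ∬_D (23(x^2 + y^2)^2) dA = 1472π/3.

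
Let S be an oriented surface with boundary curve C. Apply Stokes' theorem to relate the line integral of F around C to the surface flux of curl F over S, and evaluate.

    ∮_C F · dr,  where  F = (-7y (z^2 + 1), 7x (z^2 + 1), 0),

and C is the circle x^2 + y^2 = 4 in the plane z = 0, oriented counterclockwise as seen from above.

Let S be the flat disk x^2 + y^2 ≤ 4 in the plane z = 0, with upward unit normal n̂ = ẑ. By Stokes' theorem,

    ∮_C F · dr = ∬_S (∇ × F) · n̂ dS = ∬_D (curl F)_z dA,

where D is the disk x^2 + y^2 ≤ 4.

Compute the curl of F = (-7y (z^2 + 1), 7x (z^2 + 1), 0):
    (∇ × F)_x = ∂F_z/∂y - ∂F_y/∂z = -14x z,
    (∇ × F)_y = ∂F_x/∂z - ∂F_z/∂x = -14y z,
    (∇ × F)_z = ∂F_y/∂x - ∂F_x/∂y = 14z^2 + 14.

On z = 0, (curl F)_z = 14.

Convert to polar (x = r cos θ, y = r sin θ, dA = r dr dθ); the integrand becomes 14, so

    ∬_D (curl F)_z dA = ∫_0^{2π} ∫_0^{2} (14) · r dr dθ.

Inner (r from 0 to 2): 28.
Outer (θ from 0 to 2π): 56π.

Therefore ∮_C F · dr = 56π.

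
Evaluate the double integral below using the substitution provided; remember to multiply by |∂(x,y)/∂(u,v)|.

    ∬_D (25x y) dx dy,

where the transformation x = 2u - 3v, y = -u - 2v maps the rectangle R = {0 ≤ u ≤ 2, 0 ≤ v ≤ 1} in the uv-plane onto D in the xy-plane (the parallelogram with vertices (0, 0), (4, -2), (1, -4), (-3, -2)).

Compute the Jacobian determinant of (x, y) with respect to (u, v):

    ∂(x,y)/∂(u,v) = | 2  -3 | = (2)(-2) - (-3)(-1) = -7.
                   | -1  -2 |

Its absolute value is |J| = 7 (the area scaling factor).

Substituting x = 2u - 3v, y = -u - 2v into the integrand,

    25x y → -50u^2 - 25u v + 150v^2,

so the integral becomes

    ∬_R (-50u^2 - 25u v + 150v^2) · |J| du dv = ∫_0^2 ∫_0^1 (-350u^2 - 175u v + 1050v^2) dv du.

Inner (v): -350u^2 - 175u/2 + 350.
Outer (u): -1225/3.

Therefore ∬_D (25x y) dx dy = -1225/3.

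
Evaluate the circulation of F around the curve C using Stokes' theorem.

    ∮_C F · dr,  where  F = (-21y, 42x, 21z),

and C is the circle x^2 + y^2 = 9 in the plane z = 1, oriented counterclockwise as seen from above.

Let S be the flat disk x^2 + y^2 ≤ 9 in the plane z = 1, with upward unit normal n̂ = ẑ. By Stokes' theorem,

    ∮_C F · dr = ∬_S (∇ × F) · n̂ dS = ∬_D (curl F)_z dA,

where D is the disk x^2 + y^2 ≤ 9.

Compute the curl of F = (-21y, 42x, 21z):
    (∇ × F)_x = ∂F_z/∂y - ∂F_y/∂z = 0,
    (∇ × F)_y = ∂F_x/∂z - ∂F_z/∂x = 0,
    (∇ × F)_z = ∂F_y/∂x - ∂F_x/∂y = 63.

On z = 1, (curl F)_z = 63.

Convert to polar (x = r cos θ, y = r sin θ, dA = r dr dθ); the integrand becomes 63, so

    ∬_D (curl F)_z dA = ∫_0^{2π} ∫_0^{3} (63) · r dr dθ.

Inner (r from 0 to 3): 567/2.
Outer (θ from 0 to 2π): 567π.

Therefore ∮_C F · dr = 567π.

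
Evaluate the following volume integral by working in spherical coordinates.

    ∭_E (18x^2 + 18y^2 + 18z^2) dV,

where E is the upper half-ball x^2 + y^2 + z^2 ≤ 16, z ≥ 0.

In spherical coordinates, x = ρ sin(φ) cos(θ), y = ρ sin(φ) sin(θ), z = ρ cos(φ), and dV = ρ^2 sin(φ) dρ dφ dθ.

The integrand becomes 18ρ^2, so

    ∭_E (18x^2 + 18y^2 + 18z^2) dV = ∫_{0}^{2π} ∫_{0}^{π/2} ∫_{0}^{4} (18ρ^2) · ρ^2 sin(φ) dρ dφ dθ.

Inner (ρ): 18432sin(φ)/5.
Middle (φ): 18432/5.
Outer (θ): 36864π/5.

Therefore the triple integral equals 36864π/5.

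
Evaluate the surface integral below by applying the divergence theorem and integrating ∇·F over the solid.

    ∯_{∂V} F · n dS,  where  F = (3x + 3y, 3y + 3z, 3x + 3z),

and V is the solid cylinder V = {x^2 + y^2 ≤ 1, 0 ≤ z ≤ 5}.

By the divergence theorem,

    ∯_{∂V} F · n dS = ∭_V (∇ · F) dV.

Compute the divergence:
    ∇ · F = ∂F_x/∂x + ∂F_y/∂y + ∂F_z/∂z = 3 + 3 + 3 = 9.

In cylindrical coordinates, x = r cos(θ), y = r sin(θ), z = z, dV = r dr dθ dz, with 0 ≤ r ≤ 1, 0 ≤ θ ≤ 2π, 0 ≤ z ≤ 5.

The integrand, after substitution and multiplying by the volume element, becomes (9) · r, so

    ∭_V (∇·F) dV = ∫_0^{2π} ∫_0^{1} ∫_0^{5} (9) · r dz dr dθ.

Inner (z from 0 to 5): 45r.
Middle (r from 0 to 1): 45/2.
Outer (θ from 0 to 2π): 45π.

Therefore ∯_{∂V} F · n dS = 45π.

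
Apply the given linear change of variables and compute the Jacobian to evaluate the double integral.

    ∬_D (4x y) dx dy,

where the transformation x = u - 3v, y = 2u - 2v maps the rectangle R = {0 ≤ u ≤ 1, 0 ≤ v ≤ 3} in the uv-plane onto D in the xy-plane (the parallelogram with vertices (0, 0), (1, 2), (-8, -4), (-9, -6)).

Compute the Jacobian determinant of (x, y) with respect to (u, v):

    ∂(x,y)/∂(u,v) = | 1  -3 | = (1)(-2) - (-3)(2) = 4.
                   | 2  -2 |

Its absolute value is |J| = 4 (the area scaling factor).

Substituting x = u - 3v, y = 2u - 2v into the integrand,

    4x y → 8u^2 - 32u v + 24v^2,

so the integral becomes

    ∬_R (8u^2 - 32u v + 24v^2) · |J| du dv = ∫_0^1 ∫_0^3 (32u^2 - 128u v + 96v^2) dv du.

Inner (v): 96u^2 - 576u + 864.
Outer (u): 608.

Therefore ∬_D (4x y) dx dy = 608.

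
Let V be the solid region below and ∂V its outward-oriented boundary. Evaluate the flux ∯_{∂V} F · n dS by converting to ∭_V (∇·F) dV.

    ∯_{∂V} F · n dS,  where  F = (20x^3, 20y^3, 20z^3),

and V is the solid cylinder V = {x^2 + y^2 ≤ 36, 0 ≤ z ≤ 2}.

By the divergence theorem,

    ∯_{∂V} F · n dS = ∭_V (∇ · F) dV.

Compute the divergence:
    ∇ · F = ∂F_x/∂x + ∂F_y/∂y + ∂F_z/∂z = 60x^2 + 60y^2 + 60z^2.

In cylindrical coordinates, x = r cos(θ), y = r sin(θ), z = z, dV = r dr dθ dz, with 0 ≤ r ≤ 6, 0 ≤ θ ≤ 2π, 0 ≤ z ≤ 2.

The integrand, after substitution and multiplying by the volume element, becomes (60r^2 + 60z^2) · r, so

    ∭_V (∇·F) dV = ∫_0^{2π} ∫_0^{6} ∫_0^{2} (60r^2 + 60z^2) · r dz dr dθ.

Inner (z from 0 to 2): 120r^3 + 160r.
Middle (r from 0 to 6): 41760.
Outer (θ from 0 to 2π): 83520π.

Therefore ∯_{∂V} F · n dS = 83520π.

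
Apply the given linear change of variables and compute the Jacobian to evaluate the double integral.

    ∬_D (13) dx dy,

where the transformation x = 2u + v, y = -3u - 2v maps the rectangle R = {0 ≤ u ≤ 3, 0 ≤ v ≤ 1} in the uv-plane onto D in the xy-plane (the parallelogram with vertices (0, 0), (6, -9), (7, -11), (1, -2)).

Compute the Jacobian determinant of (x, y) with respect to (u, v):

    ∂(x,y)/∂(u,v) = | 2  1 | = (2)(-2) - (1)(-3) = -1.
                   | -3  -2 |

Its absolute value is |J| = 1 (the area scaling factor).

Substituting x = 2u + v, y = -3u - 2v into the integrand,

    13 → 13,

so the integral becomes

    ∬_R (13) · |J| du dv = ∫_0^3 ∫_0^1 (13) dv du.

Inner (v): 13.
Outer (u): 39.

Therefore ∬_D (13) dx dy = 39.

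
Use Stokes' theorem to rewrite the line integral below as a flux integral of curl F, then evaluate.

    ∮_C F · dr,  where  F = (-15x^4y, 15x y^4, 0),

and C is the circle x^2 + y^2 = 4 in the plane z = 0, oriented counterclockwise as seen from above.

Let S be the flat disk x^2 + y^2 ≤ 4 in the plane z = 0, with upward unit normal n̂ = ẑ. By Stokes' theorem,

    ∮_C F · dr = ∬_S (∇ × F) · n̂ dS = ∬_D (curl F)_z dA,

where D is the disk x^2 + y^2 ≤ 4.

Compute the curl of F = (-15x^4y, 15x y^4, 0):
    (∇ × F)_x = ∂F_z/∂y - ∂F_y/∂z = 0,
    (∇ × F)_y = ∂F_x/∂z - ∂F_z/∂x = 0,
    (∇ × F)_z = ∂F_y/∂x - ∂F_x/∂y = 15x^4 + 15y^4.

On z = 0, (curl F)_z = 15x^4 + 15y^4.

Convert to polar (x = r cos θ, y = r sin θ, dA = r dr dθ); the integrand becomes 15r^4(sin(θ)^4 + cos(θ)^4), so

    ∬_D (curl F)_z dA = ∫_0^{2π} ∫_0^{2} (15r^4(sin(θ)^4 + cos(θ)^4)) · r dr dθ.

Inner (r from 0 to 2): 160sin(θ)^4 + 160cos(θ)^4.
Outer (θ from 0 to 2π): 240π.

Therefore ∮_C F · dr = 240π.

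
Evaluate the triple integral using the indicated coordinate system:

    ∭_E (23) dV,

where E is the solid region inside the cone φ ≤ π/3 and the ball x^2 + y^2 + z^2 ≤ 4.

In spherical coordinates, x = ρ sin(φ) cos(θ), y = ρ sin(φ) sin(θ), z = ρ cos(φ), and dV = ρ^2 sin(φ) dρ dφ dθ.

The integrand becomes 23, so

    ∭_E (23) dV = ∫_{0}^{2π} ∫_{0}^{π/3} ∫_{0}^{2} (23) · ρ^2 sin(φ) dρ dφ dθ.

Inner (ρ): 184sin(φ)/3.
Middle (φ): 92/3.
Outer (θ): 184π/3.

Therefore the triple integral equals 184π/3.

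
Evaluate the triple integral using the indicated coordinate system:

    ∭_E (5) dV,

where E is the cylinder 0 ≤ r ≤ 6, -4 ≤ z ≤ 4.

In cylindrical coordinates, x = r cos(θ), y = r sin(θ), z = z, and dV = r dr dθ dz.

The integrand becomes 5, so

    ∭_E (5) dV = ∫_{0}^{2π} ∫_{0}^{6} ∫_{-4}^{4} (5) · r dz dr dθ.

Inner (z): 40r.
Middle (r from 0 to 6): 720.
Outer (θ): 1440π.

Therefore the triple integral equals 1440π.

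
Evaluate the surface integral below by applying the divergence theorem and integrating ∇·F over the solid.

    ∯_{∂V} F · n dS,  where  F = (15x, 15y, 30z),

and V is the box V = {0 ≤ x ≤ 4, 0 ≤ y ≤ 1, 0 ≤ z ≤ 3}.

By the divergence theorem,

    ∯_{∂V} F · n dS = ∭_V (∇ · F) dV.

Compute the divergence:
    ∇ · F = ∂F_x/∂x + ∂F_y/∂y + ∂F_z/∂z = 15 + 15 + 30 = 60.

V is a rectangular box, so dV = dx dy dz with 0 ≤ x ≤ 4, 0 ≤ y ≤ 1, 0 ≤ z ≤ 3.

Integrate (60) over V as an iterated integral:

    ∭_V (∇·F) dV = ∫_0^{4} ∫_0^{1} ∫_0^{3} (60) dz dy dx.

Inner (z from 0 to 3): 180.
Middle (y from 0 to 1): 180.
Outer (x from 0 to 4): 720.

Therefore ∯_{∂V} F · n dS = 720.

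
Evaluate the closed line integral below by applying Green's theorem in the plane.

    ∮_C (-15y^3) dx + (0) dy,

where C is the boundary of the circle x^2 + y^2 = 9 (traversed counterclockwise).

Green's theorem converts the closed line integral into a double integral over the enclosed region D:

    ∮_C P dx + Q dy = ∬_D (∂Q/∂x - ∂P/∂y) dA.

Here P = -15y^3, Q = 0, so

    ∂Q/∂x = 0,    ∂P/∂y = -45y^2,
    ∂Q/∂x - ∂P/∂y = 45y^2.

D is the region x^2 + y^2 ≤ 9. Evaluating the double integral:

In polar coordinates (x = r cos θ, y = r sin θ, dA = r dr dθ) the integrand becomes 45r^2sin(θ)^2, so

    ∬_D (45y^2) dA = ∫_0^{2π} ∫_0^{3} (45r^2sin(θ)^2) · r dr dθ.

Inner (r from 0 to 3): 3645sin(θ)^2/4.
Outer (θ from 0 to 2π): 3645π/4.

Therefore ∮_C P dx + Q dy = 3645π/4.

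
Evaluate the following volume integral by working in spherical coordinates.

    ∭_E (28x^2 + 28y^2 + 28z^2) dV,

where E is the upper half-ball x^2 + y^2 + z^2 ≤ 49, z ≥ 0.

In spherical coordinates, x = ρ sin(φ) cos(θ), y = ρ sin(φ) sin(θ), z = ρ cos(φ), and dV = ρ^2 sin(φ) dρ dφ dθ.

The integrand becomes 28ρ^2, so

    ∭_E (28x^2 + 28y^2 + 28z^2) dV = ∫_{0}^{2π} ∫_{0}^{π/2} ∫_{0}^{7} (28ρ^2) · ρ^2 sin(φ) dρ dφ dθ.

Inner (ρ): 470596sin(φ)/5.
Middle (φ): 470596/5.
Outer (θ): 941192π/5.

Therefore the triple integral equals 941192π/5.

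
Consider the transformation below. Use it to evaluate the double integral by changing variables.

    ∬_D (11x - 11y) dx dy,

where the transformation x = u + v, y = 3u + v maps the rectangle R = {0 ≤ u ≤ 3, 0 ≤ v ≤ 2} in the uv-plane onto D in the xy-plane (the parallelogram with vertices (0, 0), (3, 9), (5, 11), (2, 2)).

Compute the Jacobian determinant of (x, y) with respect to (u, v):

    ∂(x,y)/∂(u,v) = | 1  1 | = (1)(1) - (1)(3) = -2.
                   | 3  1 |

Its absolute value is |J| = 2 (the area scaling factor).

Substituting x = u + v, y = 3u + v into the integrand,

    11x - 11y → -22u,

so the integral becomes

    ∬_R (-22u) · |J| du dv = ∫_0^3 ∫_0^2 (-44u) dv du.

Inner (v): -88u.
Outer (u): -396.

Therefore ∬_D (11x - 11y) dx dy = -396.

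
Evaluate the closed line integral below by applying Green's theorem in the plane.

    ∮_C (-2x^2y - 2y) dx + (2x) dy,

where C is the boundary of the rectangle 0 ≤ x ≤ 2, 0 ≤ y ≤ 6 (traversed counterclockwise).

Green's theorem converts the closed line integral into a double integral over the enclosed region D:

    ∮_C P dx + Q dy = ∬_D (∂Q/∂x - ∂P/∂y) dA.

Here P = -2x^2y - 2y, Q = 2x, so

    ∂Q/∂x = 2,    ∂P/∂y = -2x^2 - 2,
    ∂Q/∂x - ∂P/∂y = 2x^2 + 4.

D is the region 0 ≤ x ≤ 2, 0 ≤ y ≤ 6. Evaluating the double integral:

    ∬_D (2x^2 + 4) dA = ∫_0^{2} ∫_0^{6} (2x^2 + 4) dy dx.

Inner (y from 0 to 6): 12x^2 + 24.
Outer (x from 0 to 2): 80.

Therefore ∮_C P dx + Q dy = 80.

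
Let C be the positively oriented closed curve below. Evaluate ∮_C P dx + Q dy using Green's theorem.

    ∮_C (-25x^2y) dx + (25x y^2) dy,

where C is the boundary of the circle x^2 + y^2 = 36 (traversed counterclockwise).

Green's theorem converts the closed line integral into a double integral over the enclosed region D:

    ∮_C P dx + Q dy = ∬_D (∂Q/∂x - ∂P/∂y) dA.

Here P = -25x^2y, Q = 25x y^2, so

    ∂Q/∂x = 25y^2,    ∂P/∂y = -25x^2,
    ∂Q/∂x - ∂P/∂y = 25x^2 + 25y^2.

D is the region x^2 + y^2 ≤ 36. Evaluating the double integral:

In polar coordinates (x = r cos θ, y = r sin θ, dA = r dr dθ) the integrand becomes 25r^2, so

    ∬_D (25x^2 + 25y^2) dA = ∫_0^{2π} ∫_0^{6} (25r^2) · r dr dθ.

Inner (r from 0 to 6): 8100.
Outer (θ from 0 to 2π): 16200π.

Therefore ∮_C P dx + Q dy = 16200π.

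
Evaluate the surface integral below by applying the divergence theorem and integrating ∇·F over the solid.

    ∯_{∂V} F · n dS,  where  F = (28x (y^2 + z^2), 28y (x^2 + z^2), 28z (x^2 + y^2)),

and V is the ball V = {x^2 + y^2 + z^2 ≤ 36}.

By the divergence theorem,

    ∯_{∂V} F · n dS = ∭_V (∇ · F) dV.

Compute the divergence:
    ∇ · F = ∂F_x/∂x + ∂F_y/∂y + ∂F_z/∂z = 28y^2 + 28z^2 + 28x^2 + 28z^2 + 28x^2 + 28y^2 = 56x^2 + 56y^2 + 56z^2.

In spherical coordinates, x = ρ sin(φ) cos(θ), y = ρ sin(φ) sin(θ), z = ρ cos(φ), dV = ρ^2 sin(φ) dρ dφ dθ, with 0 ≤ ρ ≤ 6, 0 ≤ φ ≤ π, 0 ≤ θ ≤ 2π.

The integrand, after substitution and multiplying by the volume element, becomes (56ρ^2) · ρ^2 sin(φ), so

    ∭_V (∇·F) dV = ∫_0^{2π} ∫_0^{π} ∫_0^{6} (56ρ^2) · ρ^2 sin(φ) dρ dφ dθ.

Inner (ρ from 0 to 6): 435456sin(φ)/5.
Middle (φ from 0 to π): 870912/5.
Outer (θ from 0 to 2π): 1741824π/5.

Therefore ∯_{∂V} F · n dS = 1741824π/5.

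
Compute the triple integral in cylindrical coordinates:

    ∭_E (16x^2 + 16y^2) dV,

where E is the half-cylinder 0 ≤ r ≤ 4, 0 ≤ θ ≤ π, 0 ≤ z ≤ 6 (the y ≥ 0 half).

In cylindrical coordinates, x = r cos(θ), y = r sin(θ), z = z, and dV = r dr dθ dz.

The integrand becomes 16r^2, so

    ∭_E (16x^2 + 16y^2) dV = ∫_{0}^{π} ∫_{0}^{4} ∫_{0}^{6} (16r^2) · r dz dr dθ.

Inner (z): 96r^3.
Middle (r from 0 to 4): 6144.
Outer (θ): 6144π.

Therefore the triple integral equals 6144π.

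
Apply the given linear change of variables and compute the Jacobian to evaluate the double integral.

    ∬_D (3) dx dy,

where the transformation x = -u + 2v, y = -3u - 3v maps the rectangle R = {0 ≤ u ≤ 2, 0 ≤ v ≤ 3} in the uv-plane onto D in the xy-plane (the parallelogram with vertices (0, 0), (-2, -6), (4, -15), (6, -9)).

Compute the Jacobian determinant of (x, y) with respect to (u, v):

    ∂(x,y)/∂(u,v) = | -1  2 | = (-1)(-3) - (2)(-3) = 9.
                   | -3  -3 |

Its absolute value is |J| = 9 (the area scaling factor).

Substituting x = -u + 2v, y = -3u - 3v into the integrand,

    3 → 3,

so the integral becomes

    ∬_R (3) · |J| du dv = ∫_0^2 ∫_0^3 (27) dv du.

Inner (v): 81.
Outer (u): 162.

Therefore ∬_D (3) dx dy = 162.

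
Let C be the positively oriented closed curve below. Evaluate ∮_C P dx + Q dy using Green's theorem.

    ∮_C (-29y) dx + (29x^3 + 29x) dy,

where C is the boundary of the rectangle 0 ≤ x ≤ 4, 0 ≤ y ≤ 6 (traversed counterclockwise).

Green's theorem converts the closed line integral into a double integral over the enclosed region D:

    ∮_C P dx + Q dy = ∬_D (∂Q/∂x - ∂P/∂y) dA.

Here P = -29y, Q = 29x^3 + 29x, so

    ∂Q/∂x = 87x^2 + 29,    ∂P/∂y = -29,
    ∂Q/∂x - ∂P/∂y = 87x^2 + 58.

D is the region 0 ≤ x ≤ 4, 0 ≤ y ≤ 6. Evaluating the double integral:

    ∬_D (87x^2 + 58) dA = ∫_0^{4} ∫_0^{6} (87x^2 + 58) dy dx.

Inner (y from 0 to 6): 522x^2 + 348.
Outer (x from 0 to 4): 12528.

Therefore ∮_C P dx + Q dy = 12528.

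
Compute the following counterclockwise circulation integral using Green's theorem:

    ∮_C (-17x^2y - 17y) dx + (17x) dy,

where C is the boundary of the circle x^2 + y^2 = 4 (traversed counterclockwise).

Green's theorem converts the closed line integral into a double integral over the enclosed region D:

    ∮_C P dx + Q dy = ∬_D (∂Q/∂x - ∂P/∂y) dA.

Here P = -17x^2y - 17y, Q = 17x, so

    ∂Q/∂x = 17,    ∂P/∂y = -17x^2 - 17,
    ∂Q/∂x - ∂P/∂y = 17x^2 + 34.

D is the region x^2 + y^2 ≤ 4. Evaluating the double integral:

In polar coordinates (x = r cos θ, y = r sin θ, dA = r dr dθ) the integrand becomes 17r^2cos(θ)^2 + 34, so

    ∬_D (17x^2 + 34) dA = ∫_0^{2π} ∫_0^{2} (17r^2cos(θ)^2 + 34) · r dr dθ.

Inner (r from 0 to 2): 68cos(θ)^2 + 68.
Outer (θ from 0 to 2π): 204π.

Therefore ∮_C P dx + Q dy = 204π.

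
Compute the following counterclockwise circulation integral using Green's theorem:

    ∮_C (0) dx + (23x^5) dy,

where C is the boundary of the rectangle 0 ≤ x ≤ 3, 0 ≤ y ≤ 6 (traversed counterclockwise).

Green's theorem converts the closed line integral into a double integral over the enclosed region D:

    ∮_C P dx + Q dy = ∬_D (∂Q/∂x - ∂P/∂y) dA.

Here P = 0, Q = 23x^5, so

    ∂Q/∂x = 115x^4,    ∂P/∂y = 0,
    ∂Q/∂x - ∂P/∂y = 115x^4.

D is the region 0 ≤ x ≤ 3, 0 ≤ y ≤ 6. Evaluating the double integral:

    ∬_D (115x^4) dA = ∫_0^{3} ∫_0^{6} (115x^4) dy dx.

Inner (y from 0 to 6): 690x^4.
Outer (x from 0 to 3): 33534.

Therefore ∮_C P dx + Q dy = 33534.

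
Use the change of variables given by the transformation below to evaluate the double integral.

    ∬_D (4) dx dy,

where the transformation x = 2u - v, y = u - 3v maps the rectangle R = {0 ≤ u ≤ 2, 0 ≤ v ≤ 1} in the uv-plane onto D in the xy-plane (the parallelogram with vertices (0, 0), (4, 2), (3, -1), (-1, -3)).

Compute the Jacobian determinant of (x, y) with respect to (u, v):

    ∂(x,y)/∂(u,v) = | 2  -1 | = (2)(-3) - (-1)(1) = -5.
                   | 1  -3 |

Its absolute value is |J| = 5 (the area scaling factor).

Substituting x = 2u - v, y = u - 3v into the integrand,

    4 → 4,

so the integral becomes

    ∬_R (4) · |J| du dv = ∫_0^2 ∫_0^1 (20) dv du.

Inner (v): 20.
Outer (u): 40.

Therefore ∬_D (4) dx dy = 40.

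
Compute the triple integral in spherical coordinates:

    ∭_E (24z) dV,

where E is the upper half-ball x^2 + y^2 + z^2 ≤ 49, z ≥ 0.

In spherical coordinates, x = ρ sin(φ) cos(θ), y = ρ sin(φ) sin(θ), z = ρ cos(φ), and dV = ρ^2 sin(φ) dρ dφ dθ.

The integrand becomes 24ρ cos(φ), so

    ∭_E (24z) dV = ∫_{0}^{2π} ∫_{0}^{π/2} ∫_{0}^{7} (24ρ cos(φ)) · ρ^2 sin(φ) dρ dφ dθ.

Inner (ρ): 7203sin(2φ).
Middle (φ): 7203.
Outer (θ): 14406π.

Therefore the triple integral equals 14406π.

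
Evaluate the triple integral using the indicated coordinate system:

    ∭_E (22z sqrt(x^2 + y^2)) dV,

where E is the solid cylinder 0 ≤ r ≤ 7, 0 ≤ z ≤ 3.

In cylindrical coordinates, x = r cos(θ), y = r sin(θ), z = z, and dV = r dr dθ dz.

The integrand becomes 22r z, so

    ∭_E (22z sqrt(x^2 + y^2)) dV = ∫_{0}^{2π} ∫_{0}^{7} ∫_{0}^{3} (22r z) · r dz dr dθ.

Inner (z): 99r^2.
Middle (r from 0 to 7): 11319.
Outer (θ): 22638π.

Therefore the triple integral equals 22638π.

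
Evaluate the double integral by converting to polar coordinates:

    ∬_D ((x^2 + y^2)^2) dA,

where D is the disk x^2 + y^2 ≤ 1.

The region D is 0 ≤ r ≤ 1, 0 ≤ θ ≤ 2π in polar coordinates, where x = r cos(θ), y = r sin(θ), and dA = r dr dθ.

Under the substitution, the integrand becomes r^4, so

    ∬_D ((x^2 + y^2)^2) dA = ∫_{0}^{2π} ∫_{0}^{1} (r^4) · r dr dθ.

Inner integral (in r): ∫_{0}^{1} (r^4) · r dr = 1/6.

Outer integral (in θ): ∫_{0}^{2π} (1/6) dθ = π/3.

Therefore ∬_D ((x^2 + y^2)^2) dA = π/3.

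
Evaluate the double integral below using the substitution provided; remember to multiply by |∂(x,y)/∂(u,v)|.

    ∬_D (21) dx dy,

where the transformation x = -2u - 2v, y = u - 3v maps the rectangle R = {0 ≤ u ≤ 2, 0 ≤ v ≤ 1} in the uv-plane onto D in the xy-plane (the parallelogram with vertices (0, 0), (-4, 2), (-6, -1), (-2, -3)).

Compute the Jacobian determinant of (x, y) with respect to (u, v):

    ∂(x,y)/∂(u,v) = | -2  -2 | = (-2)(-3) - (-2)(1) = 8.
                   | 1  -3 |

Its absolute value is |J| = 8 (the area scaling factor).

Substituting x = -2u - 2v, y = u - 3v into the integrand,

    21 → 21,

so the integral becomes

    ∬_R (21) · |J| du dv = ∫_0^2 ∫_0^1 (168) dv du.

Inner (v): 168.
Outer (u): 336.

Therefore ∬_D (21) dx dy = 336.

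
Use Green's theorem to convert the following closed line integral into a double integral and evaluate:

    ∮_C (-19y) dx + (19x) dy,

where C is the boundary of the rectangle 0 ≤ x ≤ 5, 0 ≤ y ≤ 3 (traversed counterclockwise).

Green's theorem converts the closed line integral into a double integral over the enclosed region D:

    ∮_C P dx + Q dy = ∬_D (∂Q/∂x - ∂P/∂y) dA.

Here P = -19y, Q = 19x, so

    ∂Q/∂x = 19,    ∂P/∂y = -19,
    ∂Q/∂x - ∂P/∂y = 38.

D is the region 0 ≤ x ≤ 5, 0 ≤ y ≤ 3. Evaluating the double integral:

    ∬_D (38) dA = ∫_0^{5} ∫_0^{3} (38) dy dx.

Inner (y from 0 to 3): 114.
Outer (x from 0 to 5): 570.

Therefore ∮_C P dx + Q dy = 570.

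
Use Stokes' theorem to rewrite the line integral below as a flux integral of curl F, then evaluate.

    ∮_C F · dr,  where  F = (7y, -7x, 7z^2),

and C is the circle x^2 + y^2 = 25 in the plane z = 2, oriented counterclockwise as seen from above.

Let S be the flat disk x^2 + y^2 ≤ 25 in the plane z = 2, with upward unit normal n̂ = ẑ. By Stokes' theorem,

    ∮_C F · dr = ∬_S (∇ × F) · n̂ dS = ∬_D (curl F)_z dA,

where D is the disk x^2 + y^2 ≤ 25.

Compute the curl of F = (7y, -7x, 7z^2):
    (∇ × F)_x = ∂F_z/∂y - ∂F_y/∂z = 0,
    (∇ × F)_y = ∂F_x/∂z - ∂F_z/∂x = 0,
    (∇ × F)_z = ∂F_y/∂x - ∂F_x/∂y = -14.

On z = 2, (curl F)_z = -14.

Convert to polar (x = r cos θ, y = r sin θ, dA = r dr dθ); the integrand becomes -14, so

    ∬_D (curl F)_z dA = ∫_0^{2π} ∫_0^{5} (-14) · r dr dθ.

Inner (r from 0 to 5): -175.
Outer (θ from 0 to 2π): -350π.

Therefore ∮_C F · dr = -350π.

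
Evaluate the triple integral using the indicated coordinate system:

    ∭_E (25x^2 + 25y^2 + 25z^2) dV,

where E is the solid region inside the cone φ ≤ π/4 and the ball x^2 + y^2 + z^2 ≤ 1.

In spherical coordinates, x = ρ sin(φ) cos(θ), y = ρ sin(φ) sin(θ), z = ρ cos(φ), and dV = ρ^2 sin(φ) dρ dφ dθ.

The integrand becomes 25ρ^2, so

    ∭_E (25x^2 + 25y^2 + 25z^2) dV = ∫_{0}^{2π} ∫_{0}^{π/4} ∫_{0}^{1} (25ρ^2) · ρ^2 sin(φ) dρ dφ dθ.

Inner (ρ): 5sin(φ).
Middle (φ): 5 - 5sqrt(2)/2.
Outer (θ): 5π (2 - sqrt(2)).

Therefore the triple integral equals 5π (2 - sqrt(2)).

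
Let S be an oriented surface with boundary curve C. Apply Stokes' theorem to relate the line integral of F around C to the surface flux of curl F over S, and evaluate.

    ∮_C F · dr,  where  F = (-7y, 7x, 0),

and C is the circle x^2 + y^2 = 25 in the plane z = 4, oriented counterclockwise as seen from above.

Let S be the flat disk x^2 + y^2 ≤ 25 in the plane z = 4, with upward unit normal n̂ = ẑ. By Stokes' theorem,

    ∮_C F · dr = ∬_S (∇ × F) · n̂ dS = ∬_D (curl F)_z dA,

where D is the disk x^2 + y^2 ≤ 25.

Compute the curl of F = (-7y, 7x, 0):
    (∇ × F)_x = ∂F_z/∂y - ∂F_y/∂z = 0,
    (∇ × F)_y = ∂F_x/∂z - ∂F_z/∂x = 0,
    (∇ × F)_z = ∂F_y/∂x - ∂F_x/∂y = 14.

On z = 4, (curl F)_z = 14.

Convert to polar (x = r cos θ, y = r sin θ, dA = r dr dθ); the integrand becomes 14, so

    ∬_D (curl F)_z dA = ∫_0^{2π} ∫_0^{5} (14) · r dr dθ.

Inner (r from 0 to 5): 175.
Outer (θ from 0 to 2π): 350π.

Therefore ∮_C F · dr = 350π.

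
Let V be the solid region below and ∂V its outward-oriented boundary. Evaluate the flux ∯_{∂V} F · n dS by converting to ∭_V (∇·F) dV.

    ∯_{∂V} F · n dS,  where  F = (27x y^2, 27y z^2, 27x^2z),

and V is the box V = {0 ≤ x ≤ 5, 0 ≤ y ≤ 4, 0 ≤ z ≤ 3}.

By the divergence theorem,

    ∯_{∂V} F · n dS = ∭_V (∇ · F) dV.

Compute the divergence:
    ∇ · F = ∂F_x/∂x + ∂F_y/∂y + ∂F_z/∂z = 27y^2 + 27z^2 + 27x^2 = 27x^2 + 27y^2 + 27z^2.

V is a rectangular box, so dV = dx dy dz with 0 ≤ x ≤ 5, 0 ≤ y ≤ 4, 0 ≤ z ≤ 3.

Integrate (27x^2 + 27y^2 + 27z^2) over V as an iterated integral:

    ∭_V (∇·F) dV = ∫_0^{5} ∫_0^{4} ∫_0^{3} (27x^2 + 27y^2 + 27z^2) dz dy dx.

Inner (z from 0 to 3): 81x^2 + 81y^2 + 243.
Middle (y from 0 to 4): 324x^2 + 2700.
Outer (x from 0 to 5): 27000.

Therefore ∯_{∂V} F · n dS = 27000.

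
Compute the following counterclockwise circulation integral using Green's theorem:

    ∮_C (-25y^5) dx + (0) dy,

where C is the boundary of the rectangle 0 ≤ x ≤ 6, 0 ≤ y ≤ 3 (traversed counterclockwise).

Green's theorem converts the closed line integral into a double integral over the enclosed region D:

    ∮_C P dx + Q dy = ∬_D (∂Q/∂x - ∂P/∂y) dA.

Here P = -25y^5, Q = 0, so

    ∂Q/∂x = 0,    ∂P/∂y = -125y^4,
    ∂Q/∂x - ∂P/∂y = 125y^4.

D is the region 0 ≤ x ≤ 6, 0 ≤ y ≤ 3. Evaluating the double integral:

    ∬_D (125y^4) dA = ∫_0^{6} ∫_0^{3} (125y^4) dy dx.

Inner (y from 0 to 3): 6075.
Outer (x from 0 to 6): 36450.

Therefore ∮_C P dx + Q dy = 36450.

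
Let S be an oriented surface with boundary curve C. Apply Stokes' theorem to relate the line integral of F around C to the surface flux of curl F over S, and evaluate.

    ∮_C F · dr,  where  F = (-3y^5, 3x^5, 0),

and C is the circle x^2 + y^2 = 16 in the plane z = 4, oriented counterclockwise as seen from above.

Let S be the flat disk x^2 + y^2 ≤ 16 in the plane z = 4, with upward unit normal n̂ = ẑ. By Stokes' theorem,

    ∮_C F · dr = ∬_S (∇ × F) · n̂ dS = ∬_D (curl F)_z dA,

where D is the disk x^2 + y^2 ≤ 16.

Compute the curl of F = (-3y^5, 3x^5, 0):
    (∇ × F)_x = ∂F_z/∂y - ∂F_y/∂z = 0,
    (∇ × F)_y = ∂F_x/∂z - ∂F_z/∂x = 0,
    (∇ × F)_z = ∂F_y/∂x - ∂F_x/∂y = 15x^4 + 15y^4.

On z = 4, (curl F)_z = 15x^4 + 15y^4.

Convert to polar (x = r cos θ, y = r sin θ, dA = r dr dθ); the integrand becomes 15r^4(sin(θ)^4 + cos(θ)^4), so

    ∬_D (curl F)_z dA = ∫_0^{2π} ∫_0^{4} (15r^4(sin(θ)^4 + cos(θ)^4)) · r dr dθ.

Inner (r from 0 to 4): 10240sin(θ)^4 + 10240cos(θ)^4.
Outer (θ from 0 to 2π): 15360π.

Therefore ∮_C F · dr = 15360π.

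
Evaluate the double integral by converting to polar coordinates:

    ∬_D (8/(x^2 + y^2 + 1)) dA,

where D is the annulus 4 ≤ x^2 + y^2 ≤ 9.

The region D is 2 ≤ r ≤ 3, 0 ≤ θ ≤ 2π in polar coordinates, where x = r cos(θ), y = r sin(θ), and dA = r dr dθ.

Under the substitution, the integrand becomes 8/(r^2 + 1), so

    ∬_D (8/(x^2 + y^2 + 1)) dA = ∫_{0}^{2π} ∫_{2}^{3} (8/(r^2 + 1)) · r dr dθ.

Inner integral (in r): ∫_{2}^{3} (8/(r^2 + 1)) · r dr = log(16).

Outer integral (in θ): ∫_{0}^{2π} (log(16)) dθ = 8π log(2).

Therefore ∬_D (8/(x^2 + y^2 + 1)) dA = 8π log(2).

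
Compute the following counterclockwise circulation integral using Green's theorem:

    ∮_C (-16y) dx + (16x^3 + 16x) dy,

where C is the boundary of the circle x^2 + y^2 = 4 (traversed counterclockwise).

Green's theorem converts the closed line integral into a double integral over the enclosed region D:

    ∮_C P dx + Q dy = ∬_D (∂Q/∂x - ∂P/∂y) dA.

Here P = -16y, Q = 16x^3 + 16x, so

    ∂Q/∂x = 48x^2 + 16,    ∂P/∂y = -16,
    ∂Q/∂x - ∂P/∂y = 48x^2 + 32.

D is the region x^2 + y^2 ≤ 4. Evaluating the double integral:

In polar coordinates (x = r cos θ, y = r sin θ, dA = r dr dθ) the integrand becomes 48r^2cos(θ)^2 + 32, so

    ∬_D (48x^2 + 32) dA = ∫_0^{2π} ∫_0^{2} (48r^2cos(θ)^2 + 32) · r dr dθ.

Inner (r from 0 to 2): 192cos(θ)^2 + 64.
Outer (θ from 0 to 2π): 320π.

Therefore ∮_C P dx + Q dy = 320π.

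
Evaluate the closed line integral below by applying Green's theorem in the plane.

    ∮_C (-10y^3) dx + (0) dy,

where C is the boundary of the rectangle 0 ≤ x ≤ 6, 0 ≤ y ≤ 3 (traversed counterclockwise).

Green's theorem converts the closed line integral into a double integral over the enclosed region D:

    ∮_C P dx + Q dy = ∬_D (∂Q/∂x - ∂P/∂y) dA.

Here P = -10y^3, Q = 0, so

    ∂Q/∂x = 0,    ∂P/∂y = -30y^2,
    ∂Q/∂x - ∂P/∂y = 30y^2.

D is the region 0 ≤ x ≤ 6, 0 ≤ y ≤ 3. Evaluating the double integral:

    ∬_D (30y^2) dA = ∫_0^{6} ∫_0^{3} (30y^2) dy dx.

Inner (y from 0 to 3): 270.
Outer (x from 0 to 6): 1620.

Therefore ∮_C P dx + Q dy = 1620.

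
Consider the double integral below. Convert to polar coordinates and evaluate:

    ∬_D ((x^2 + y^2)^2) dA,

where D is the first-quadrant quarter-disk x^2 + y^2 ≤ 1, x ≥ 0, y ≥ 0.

The region D is 0 ≤ r ≤ 1, 0 ≤ θ ≤ π/2 in polar coordinates, where x = r cos(θ), y = r sin(θ), and dA = r dr dθ.

Under the substitution, the integrand becomes r^4, so

    ∬_D ((x^2 + y^2)^2) dA = ∫_{0}^{π/2} ∫_{0}^{1} (r^4) · r dr dθ.

Inner integral (in r): ∫_{0}^{1} (r^4) · r dr = 1/6.

Outer integral (in θ): ∫_{0}^{π/2} (1/6) dθ = π/12.

Therefore ∬_D ((x^2 + y^2)^2) dA = π/12.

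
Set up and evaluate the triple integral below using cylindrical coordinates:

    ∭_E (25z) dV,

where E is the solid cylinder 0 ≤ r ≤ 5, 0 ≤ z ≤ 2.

In cylindrical coordinates, x = r cos(θ), y = r sin(θ), z = z, and dV = r dr dθ dz.

The integrand becomes 25z, so

    ∭_E (25z) dV = ∫_{0}^{2π} ∫_{0}^{5} ∫_{0}^{2} (25z) · r dz dr dθ.

Inner (z): 50r.
Middle (r from 0 to 5): 625.
Outer (θ): 1250π.

Therefore the triple integral equals 1250π.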